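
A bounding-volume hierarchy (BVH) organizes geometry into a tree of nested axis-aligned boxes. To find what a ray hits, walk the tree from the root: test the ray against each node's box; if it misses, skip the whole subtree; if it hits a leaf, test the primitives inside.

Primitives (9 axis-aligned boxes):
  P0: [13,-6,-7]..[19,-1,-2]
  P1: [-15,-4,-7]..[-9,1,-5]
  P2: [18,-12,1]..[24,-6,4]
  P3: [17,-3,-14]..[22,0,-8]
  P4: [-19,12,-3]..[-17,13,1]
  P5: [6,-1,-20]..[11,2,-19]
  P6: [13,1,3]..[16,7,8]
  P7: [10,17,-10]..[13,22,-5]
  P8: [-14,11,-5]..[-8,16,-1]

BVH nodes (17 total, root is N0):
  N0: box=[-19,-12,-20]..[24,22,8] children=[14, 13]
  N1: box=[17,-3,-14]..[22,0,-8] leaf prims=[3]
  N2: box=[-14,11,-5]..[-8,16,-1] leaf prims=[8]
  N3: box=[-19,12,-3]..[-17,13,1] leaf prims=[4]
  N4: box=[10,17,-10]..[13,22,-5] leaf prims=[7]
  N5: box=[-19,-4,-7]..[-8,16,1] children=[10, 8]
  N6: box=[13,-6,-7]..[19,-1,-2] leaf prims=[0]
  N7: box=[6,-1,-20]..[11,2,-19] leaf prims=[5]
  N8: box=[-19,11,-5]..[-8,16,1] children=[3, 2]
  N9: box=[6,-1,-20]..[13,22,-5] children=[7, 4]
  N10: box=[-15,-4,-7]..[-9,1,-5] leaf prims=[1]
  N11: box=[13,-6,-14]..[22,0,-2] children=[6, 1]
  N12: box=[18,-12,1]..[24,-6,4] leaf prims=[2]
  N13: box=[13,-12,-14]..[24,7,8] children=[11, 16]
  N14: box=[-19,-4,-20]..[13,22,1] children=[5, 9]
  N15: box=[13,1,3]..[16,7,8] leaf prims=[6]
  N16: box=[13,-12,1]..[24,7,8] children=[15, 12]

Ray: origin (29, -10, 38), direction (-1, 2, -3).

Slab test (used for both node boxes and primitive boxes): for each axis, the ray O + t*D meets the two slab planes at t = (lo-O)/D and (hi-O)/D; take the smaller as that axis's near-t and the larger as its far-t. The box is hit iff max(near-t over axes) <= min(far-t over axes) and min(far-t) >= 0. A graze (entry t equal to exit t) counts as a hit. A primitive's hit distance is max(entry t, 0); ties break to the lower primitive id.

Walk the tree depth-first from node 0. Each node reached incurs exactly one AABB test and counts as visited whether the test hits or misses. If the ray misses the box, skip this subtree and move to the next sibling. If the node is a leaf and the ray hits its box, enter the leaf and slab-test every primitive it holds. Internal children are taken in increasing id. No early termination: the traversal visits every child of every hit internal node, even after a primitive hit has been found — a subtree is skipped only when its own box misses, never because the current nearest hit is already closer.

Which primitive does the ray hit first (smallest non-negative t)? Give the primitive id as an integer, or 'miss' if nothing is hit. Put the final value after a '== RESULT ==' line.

Traverse from the root:
N0 x:[5,48] y:[-1,16] z:[10,58/3] -> hit [10,16], descend [13, 14]
  N13 x:[5,16] y:[-1,17/2] z:[10,52/3] -> miss, prune
  N14 x:[16,48] y:[3,16] z:[37/3,58/3] -> hit [16,16], descend [5, 9]
    N5 x:[37,48] y:[3,13] z:[37/3,15] -> miss, prune
    N9 x:[16,23] y:[9/2,16] z:[43/3,58/3] -> hit [16,16], descend [4, 7]
      N4 x:[16,19] y:[27/2,16] z:[43/3,16] -> hit [16,16] leaf, test {P7@t=16}
      N7 x:[18,23] y:[9/2,6] z:[19,58/3] -> miss, prune

Visited [0, 13, 14, 5, 9, 4, 7]. Tests: 7 box, 1 leaf. Nearest: P7.

== RESULT ==
7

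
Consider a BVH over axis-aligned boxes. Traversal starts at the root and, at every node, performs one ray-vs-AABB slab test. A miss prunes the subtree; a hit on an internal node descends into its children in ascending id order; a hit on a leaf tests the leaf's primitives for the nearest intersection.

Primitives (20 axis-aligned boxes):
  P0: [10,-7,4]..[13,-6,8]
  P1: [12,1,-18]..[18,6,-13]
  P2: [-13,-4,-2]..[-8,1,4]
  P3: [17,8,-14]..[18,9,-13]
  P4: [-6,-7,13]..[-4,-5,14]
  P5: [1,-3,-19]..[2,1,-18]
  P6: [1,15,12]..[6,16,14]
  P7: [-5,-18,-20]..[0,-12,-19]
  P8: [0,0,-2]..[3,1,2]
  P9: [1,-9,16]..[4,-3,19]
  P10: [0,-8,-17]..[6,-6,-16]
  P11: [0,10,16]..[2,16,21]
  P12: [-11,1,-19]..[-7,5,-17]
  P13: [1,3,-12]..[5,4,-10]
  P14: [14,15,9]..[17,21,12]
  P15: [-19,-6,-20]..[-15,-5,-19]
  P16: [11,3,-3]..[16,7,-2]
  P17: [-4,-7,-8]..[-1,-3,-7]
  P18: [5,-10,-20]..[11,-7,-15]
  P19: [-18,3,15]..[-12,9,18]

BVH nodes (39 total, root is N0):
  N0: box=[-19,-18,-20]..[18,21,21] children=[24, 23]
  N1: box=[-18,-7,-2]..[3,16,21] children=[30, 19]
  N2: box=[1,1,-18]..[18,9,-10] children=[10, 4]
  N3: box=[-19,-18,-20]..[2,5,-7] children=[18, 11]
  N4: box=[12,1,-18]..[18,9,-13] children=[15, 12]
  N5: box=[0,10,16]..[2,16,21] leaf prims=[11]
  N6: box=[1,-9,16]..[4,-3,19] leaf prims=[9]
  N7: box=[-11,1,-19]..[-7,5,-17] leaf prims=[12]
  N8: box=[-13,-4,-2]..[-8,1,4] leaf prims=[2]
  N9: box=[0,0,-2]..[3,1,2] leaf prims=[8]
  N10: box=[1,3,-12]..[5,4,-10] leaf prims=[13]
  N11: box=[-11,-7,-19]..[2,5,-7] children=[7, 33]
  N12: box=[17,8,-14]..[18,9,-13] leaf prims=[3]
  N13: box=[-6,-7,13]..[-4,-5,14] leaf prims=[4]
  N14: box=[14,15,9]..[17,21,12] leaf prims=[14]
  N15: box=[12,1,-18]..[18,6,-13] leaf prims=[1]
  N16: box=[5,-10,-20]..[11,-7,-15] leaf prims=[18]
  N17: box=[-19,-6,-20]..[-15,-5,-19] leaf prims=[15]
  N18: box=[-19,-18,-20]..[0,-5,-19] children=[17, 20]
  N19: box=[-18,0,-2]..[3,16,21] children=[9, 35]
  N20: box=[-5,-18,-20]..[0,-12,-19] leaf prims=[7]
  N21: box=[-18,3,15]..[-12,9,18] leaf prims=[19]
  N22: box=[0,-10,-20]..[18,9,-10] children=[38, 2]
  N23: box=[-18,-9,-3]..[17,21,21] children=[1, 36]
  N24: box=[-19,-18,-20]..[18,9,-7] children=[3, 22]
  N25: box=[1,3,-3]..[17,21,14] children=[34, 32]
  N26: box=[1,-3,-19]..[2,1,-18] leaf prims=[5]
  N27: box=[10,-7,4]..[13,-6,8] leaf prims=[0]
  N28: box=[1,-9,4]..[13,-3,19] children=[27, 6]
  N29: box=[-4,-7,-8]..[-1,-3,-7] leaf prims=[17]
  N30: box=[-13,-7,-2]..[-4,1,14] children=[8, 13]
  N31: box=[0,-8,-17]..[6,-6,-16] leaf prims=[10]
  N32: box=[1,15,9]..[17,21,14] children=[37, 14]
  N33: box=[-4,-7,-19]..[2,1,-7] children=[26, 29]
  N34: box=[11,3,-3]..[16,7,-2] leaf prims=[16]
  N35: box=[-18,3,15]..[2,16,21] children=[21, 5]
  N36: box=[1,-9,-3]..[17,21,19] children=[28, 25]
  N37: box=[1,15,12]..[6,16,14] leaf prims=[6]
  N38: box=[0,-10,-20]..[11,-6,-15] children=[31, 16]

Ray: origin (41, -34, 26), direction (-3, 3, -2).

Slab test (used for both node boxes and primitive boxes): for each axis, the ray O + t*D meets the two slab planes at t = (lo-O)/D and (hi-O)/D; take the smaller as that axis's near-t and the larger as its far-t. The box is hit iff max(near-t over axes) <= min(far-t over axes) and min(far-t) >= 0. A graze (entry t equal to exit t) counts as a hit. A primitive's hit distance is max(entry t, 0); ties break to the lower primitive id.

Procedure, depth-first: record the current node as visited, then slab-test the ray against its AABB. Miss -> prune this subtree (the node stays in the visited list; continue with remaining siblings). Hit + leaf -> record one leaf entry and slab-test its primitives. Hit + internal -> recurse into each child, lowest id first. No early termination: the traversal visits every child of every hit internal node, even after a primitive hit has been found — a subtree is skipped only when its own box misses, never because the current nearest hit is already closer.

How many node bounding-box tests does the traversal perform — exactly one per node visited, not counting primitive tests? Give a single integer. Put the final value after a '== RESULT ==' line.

Trace the traversal:
N0 x:[23/3,20] y:[16/3,55/3] z:[5/2,23] -> hit [23/3,55/3], descend [23, 24]
  N23 x:[8,59/3] y:[25/3,55/3] z:[5/2,29/2] -> hit [25/3,29/2], descend [1, 36]
    N1 x:[38/3,59/3] y:[9,50/3] z:[5/2,14] -> hit [38/3,14], descend [19, 30]
      N19 x:[38/3,59/3] y:[34/3,50/3] z:[5/2,14] -> hit [38/3,14], descend [9, 35]
        N9 x:[38/3,41/3] y:[34/3,35/3] z:[12,14] -> miss, prune
        N35 x:[13,59/3] y:[37/3,50/3] z:[5/2,11/2] -> miss, prune
      N30 x:[15,18] y:[9,35/3] z:[6,14] -> miss, prune
    N36 x:[8,40/3] y:[25/3,55/3] z:[7/2,29/2] -> hit [25/3,40/3], descend [25, 28]
      N25 x:[8,40/3] y:[37/3,55/3] z:[6,29/2] -> hit [37/3,40/3], descend [32, 34]
        N32 x:[8,40/3] y:[49/3,55/3] z:[6,17/2] -> miss, prune
        N34 x:[25/3,10] y:[37/3,41/3] z:[14,29/2] -> miss, prune
      N28 x:[28/3,40/3] y:[25/3,31/3] z:[7/2,11] -> hit [28/3,31/3], descend [6, 27]
        N6 x:[37/3,40/3] y:[25/3,31/3] z:[7/2,5] -> miss, prune
        N27 x:[28/3,31/3] y:[9,28/3] z:[9,11] -> hit [28/3,28/3] leaf, test {P0@t=28/3}
  N24 x:[23/3,20] y:[16/3,43/3] z:[33/2,23] -> miss, prune

15 AABB tests over nodes [0, 23, 1, 19, 9, 35, 30, 36, 25, 32, 34, 28, 6, 27, 24]; 1 leaf entered; closest P0.

== RESULT ==
15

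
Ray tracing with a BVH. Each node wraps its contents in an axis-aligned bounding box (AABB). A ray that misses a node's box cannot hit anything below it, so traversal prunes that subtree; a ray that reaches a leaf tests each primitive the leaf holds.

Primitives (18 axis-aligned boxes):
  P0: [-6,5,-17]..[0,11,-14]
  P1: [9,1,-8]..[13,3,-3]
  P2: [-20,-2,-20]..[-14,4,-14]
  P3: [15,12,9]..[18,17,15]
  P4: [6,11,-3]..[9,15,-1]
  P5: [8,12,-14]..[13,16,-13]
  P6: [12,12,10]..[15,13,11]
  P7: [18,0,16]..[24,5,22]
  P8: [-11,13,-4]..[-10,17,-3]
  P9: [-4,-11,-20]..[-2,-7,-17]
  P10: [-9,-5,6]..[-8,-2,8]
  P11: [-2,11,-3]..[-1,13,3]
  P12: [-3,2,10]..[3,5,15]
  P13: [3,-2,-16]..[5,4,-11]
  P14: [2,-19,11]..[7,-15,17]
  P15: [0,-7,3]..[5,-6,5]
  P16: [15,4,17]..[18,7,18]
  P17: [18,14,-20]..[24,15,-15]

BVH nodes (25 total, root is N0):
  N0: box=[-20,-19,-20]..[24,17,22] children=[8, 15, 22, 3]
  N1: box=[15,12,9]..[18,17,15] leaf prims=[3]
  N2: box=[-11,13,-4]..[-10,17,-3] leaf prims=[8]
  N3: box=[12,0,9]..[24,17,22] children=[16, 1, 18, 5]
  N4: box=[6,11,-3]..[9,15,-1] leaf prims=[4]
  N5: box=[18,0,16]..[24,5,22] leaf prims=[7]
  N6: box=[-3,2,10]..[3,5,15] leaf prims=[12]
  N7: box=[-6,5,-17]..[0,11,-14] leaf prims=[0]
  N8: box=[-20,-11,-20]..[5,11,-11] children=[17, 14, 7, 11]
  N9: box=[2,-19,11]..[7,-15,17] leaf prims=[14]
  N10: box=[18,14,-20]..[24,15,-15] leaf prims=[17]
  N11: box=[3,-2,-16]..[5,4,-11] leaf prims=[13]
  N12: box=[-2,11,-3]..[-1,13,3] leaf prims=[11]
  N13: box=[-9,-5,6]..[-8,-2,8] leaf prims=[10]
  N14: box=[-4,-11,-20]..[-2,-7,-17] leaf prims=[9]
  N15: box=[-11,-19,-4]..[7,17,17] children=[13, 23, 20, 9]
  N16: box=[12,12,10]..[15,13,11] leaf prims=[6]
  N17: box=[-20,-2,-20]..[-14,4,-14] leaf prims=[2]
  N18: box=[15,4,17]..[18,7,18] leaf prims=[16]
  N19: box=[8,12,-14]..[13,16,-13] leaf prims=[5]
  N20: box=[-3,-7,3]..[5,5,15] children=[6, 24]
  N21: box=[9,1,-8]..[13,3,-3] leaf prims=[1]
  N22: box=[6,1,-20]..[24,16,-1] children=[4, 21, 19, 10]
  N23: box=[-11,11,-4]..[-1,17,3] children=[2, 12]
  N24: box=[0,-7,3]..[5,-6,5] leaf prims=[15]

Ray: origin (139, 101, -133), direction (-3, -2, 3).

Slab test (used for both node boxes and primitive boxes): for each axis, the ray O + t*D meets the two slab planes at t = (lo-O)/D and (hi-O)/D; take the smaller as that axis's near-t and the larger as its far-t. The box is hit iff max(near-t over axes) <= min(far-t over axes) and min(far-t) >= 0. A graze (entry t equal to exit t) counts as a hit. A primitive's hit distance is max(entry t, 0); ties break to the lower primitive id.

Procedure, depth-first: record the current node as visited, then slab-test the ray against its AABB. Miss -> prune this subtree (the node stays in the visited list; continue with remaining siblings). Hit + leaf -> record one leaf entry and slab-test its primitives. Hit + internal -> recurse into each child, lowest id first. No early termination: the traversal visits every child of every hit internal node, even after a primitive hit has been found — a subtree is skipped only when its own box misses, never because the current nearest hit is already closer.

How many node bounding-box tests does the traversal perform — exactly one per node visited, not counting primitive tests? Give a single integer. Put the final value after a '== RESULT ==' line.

Walk:
N0 x:[115/3,53] y:[42,60] z:[113/3,155/3] -> hit [42,155/3], descend [3, 8, 15, 22]
  N3 x:[115/3,127/3] y:[42,101/2] z:[142/3,155/3] -> miss, prune
  N8 x:[134/3,53] y:[45,56] z:[113/3,122/3] -> miss, prune
  N15 x:[44,50] y:[42,60] z:[43,50] -> hit [44,50], descend [9, 13, 20, 23]
    N9 x:[44,137/3] y:[58,60] z:[48,50] -> miss, prune
    N13 x:[49,148/3] y:[103/2,53] z:[139/3,47] -> miss, prune
    N20 x:[134/3,142/3] y:[48,54] z:[136/3,148/3] -> miss, prune
    N23 x:[140/3,50] y:[42,45] z:[43,136/3] -> miss, prune
  N22 x:[115/3,133/3] y:[85/2,50] z:[113/3,44] -> hit [85/2,44], descend [4, 10, 19, 21]
    N4 x:[130/3,133/3] y:[43,45] z:[130/3,44] -> hit [130/3,44] leaf, test {P4@t=130/3}
    N10 x:[115/3,121/3] y:[43,87/2] z:[113/3,118/3] -> miss, prune
    N19 x:[42,131/3] y:[85/2,89/2] z:[119/3,40] -> miss, prune
    N21 x:[42,130/3] y:[49,50] z:[125/3,130/3] -> miss, prune

13 AABB tests over nodes [0, 3, 8, 15, 9, 13, 20, 23, 22, 4, 10, 19, 21]; 1 leaf entered; closest P4.

== RESULT ==
13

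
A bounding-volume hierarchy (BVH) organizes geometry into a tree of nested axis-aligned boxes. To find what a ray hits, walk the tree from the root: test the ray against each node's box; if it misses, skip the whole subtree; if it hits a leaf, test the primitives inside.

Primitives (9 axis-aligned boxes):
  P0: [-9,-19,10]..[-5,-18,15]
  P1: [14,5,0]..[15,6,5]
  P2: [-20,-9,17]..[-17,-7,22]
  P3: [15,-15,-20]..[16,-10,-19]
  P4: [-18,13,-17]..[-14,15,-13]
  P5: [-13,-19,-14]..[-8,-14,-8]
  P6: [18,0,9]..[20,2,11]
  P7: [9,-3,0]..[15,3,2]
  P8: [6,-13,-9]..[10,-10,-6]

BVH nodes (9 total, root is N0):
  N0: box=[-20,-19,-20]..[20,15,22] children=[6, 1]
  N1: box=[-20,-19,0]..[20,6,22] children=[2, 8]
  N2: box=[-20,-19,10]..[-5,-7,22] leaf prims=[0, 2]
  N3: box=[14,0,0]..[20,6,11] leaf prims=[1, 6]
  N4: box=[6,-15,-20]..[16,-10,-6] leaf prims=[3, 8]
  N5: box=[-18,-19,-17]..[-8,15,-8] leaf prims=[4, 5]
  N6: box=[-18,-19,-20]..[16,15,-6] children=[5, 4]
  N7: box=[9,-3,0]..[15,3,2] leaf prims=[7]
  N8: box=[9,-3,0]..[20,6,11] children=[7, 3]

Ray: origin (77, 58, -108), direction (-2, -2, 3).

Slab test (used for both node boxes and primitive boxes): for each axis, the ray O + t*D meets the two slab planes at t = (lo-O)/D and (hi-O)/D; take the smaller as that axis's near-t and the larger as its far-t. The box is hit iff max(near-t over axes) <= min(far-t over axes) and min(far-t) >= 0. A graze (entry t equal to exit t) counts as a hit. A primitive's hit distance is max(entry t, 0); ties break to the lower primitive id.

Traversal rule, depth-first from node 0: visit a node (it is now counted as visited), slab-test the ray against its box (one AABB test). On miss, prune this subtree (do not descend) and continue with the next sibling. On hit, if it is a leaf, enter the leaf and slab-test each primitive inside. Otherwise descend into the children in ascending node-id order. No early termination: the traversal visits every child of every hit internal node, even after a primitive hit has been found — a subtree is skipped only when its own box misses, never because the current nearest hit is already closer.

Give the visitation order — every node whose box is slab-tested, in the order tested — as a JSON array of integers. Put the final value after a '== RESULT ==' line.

Traverse from the root:
N0 x:[57/2,97/2] y:[43/2,77/2] z:[88/3,130/3] -> hit [88/3,77/2], descend [1, 6]
  N1 x:[57/2,97/2] y:[26,77/2] z:[36,130/3] -> hit [36,77/2], descend [2, 8]
    N2 x:[41,97/2] y:[65/2,77/2] z:[118/3,130/3] -> miss, prune
    N8 x:[57/2,34] y:[26,61/2] z:[36,119/3] -> miss, prune
  N6 x:[61/2,95/2] y:[43/2,77/2] z:[88/3,34] -> hit [61/2,34], descend [4, 5]
    N4 x:[61/2,71/2] y:[34,73/2] z:[88/3,34] -> hit [34,34] leaf, test {P3(miss), P8@t=34}
    N5 x:[85/2,95/2] y:[43/2,77/2] z:[91/3,100/3] -> miss, prune

7 AABB tests over nodes [0, 1, 2, 8, 6, 4, 5]; 1 leaf entered; closest P8.

== RESULT ==
[0, 1, 2, 8, 6, 4, 5]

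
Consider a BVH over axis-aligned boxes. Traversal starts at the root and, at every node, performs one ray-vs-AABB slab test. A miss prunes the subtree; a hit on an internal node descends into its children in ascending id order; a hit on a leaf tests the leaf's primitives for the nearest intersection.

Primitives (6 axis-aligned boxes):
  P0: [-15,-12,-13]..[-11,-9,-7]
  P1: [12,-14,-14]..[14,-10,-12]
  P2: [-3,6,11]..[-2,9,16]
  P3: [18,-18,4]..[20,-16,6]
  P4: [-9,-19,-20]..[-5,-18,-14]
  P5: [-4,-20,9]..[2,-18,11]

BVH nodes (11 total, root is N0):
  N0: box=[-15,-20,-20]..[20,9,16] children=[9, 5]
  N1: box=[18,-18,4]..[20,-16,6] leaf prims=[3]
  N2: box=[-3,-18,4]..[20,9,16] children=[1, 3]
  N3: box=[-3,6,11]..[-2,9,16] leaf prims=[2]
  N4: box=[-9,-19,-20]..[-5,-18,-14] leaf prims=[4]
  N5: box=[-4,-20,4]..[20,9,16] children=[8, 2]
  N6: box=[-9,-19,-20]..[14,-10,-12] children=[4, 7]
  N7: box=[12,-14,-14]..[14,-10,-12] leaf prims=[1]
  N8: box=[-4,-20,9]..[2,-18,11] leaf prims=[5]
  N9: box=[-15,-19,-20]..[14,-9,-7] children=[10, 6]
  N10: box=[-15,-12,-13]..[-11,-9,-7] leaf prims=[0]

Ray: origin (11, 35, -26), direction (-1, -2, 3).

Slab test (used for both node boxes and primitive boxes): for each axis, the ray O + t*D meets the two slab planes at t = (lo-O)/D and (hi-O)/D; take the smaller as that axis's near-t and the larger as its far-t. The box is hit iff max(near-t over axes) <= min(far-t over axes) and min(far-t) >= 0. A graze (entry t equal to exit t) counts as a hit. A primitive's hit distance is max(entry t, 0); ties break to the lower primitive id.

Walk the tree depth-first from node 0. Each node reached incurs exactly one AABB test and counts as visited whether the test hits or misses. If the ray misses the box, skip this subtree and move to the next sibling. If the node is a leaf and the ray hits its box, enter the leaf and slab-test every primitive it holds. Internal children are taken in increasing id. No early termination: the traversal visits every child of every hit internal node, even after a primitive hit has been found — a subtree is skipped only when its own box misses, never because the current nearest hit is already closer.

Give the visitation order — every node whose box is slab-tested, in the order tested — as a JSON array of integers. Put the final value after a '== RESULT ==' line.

Traverse from the root:
N0 x:[-9,26] y:[13,55/2] z:[2,14] -> hit [13,14], descend [5, 9]
  N5 x:[-9,15] y:[13,55/2] z:[10,14] -> hit [13,14], descend [2, 8]
    N2 x:[-9,14] y:[13,53/2] z:[10,14] -> hit [13,14], descend [1, 3]
      N1 x:[-9,-7] y:[51/2,53/2] z:[10,32/3] -> miss, prune
      N3 x:[13,14] y:[13,29/2] z:[37/3,14] -> hit [13,14] leaf, test {P2@t=13}
    N8 x:[9,15] y:[53/2,55/2] z:[35/3,37/3] -> miss, prune
  N9 x:[-3,26] y:[22,27] z:[2,19/3] -> miss, prune

Summary -> nodes [0, 5, 2, 1, 3, 8, 9]; box-tests=7; leaf-entries=1; first=P2

== RESULT ==
[0, 5, 2, 1, 3, 8, 9]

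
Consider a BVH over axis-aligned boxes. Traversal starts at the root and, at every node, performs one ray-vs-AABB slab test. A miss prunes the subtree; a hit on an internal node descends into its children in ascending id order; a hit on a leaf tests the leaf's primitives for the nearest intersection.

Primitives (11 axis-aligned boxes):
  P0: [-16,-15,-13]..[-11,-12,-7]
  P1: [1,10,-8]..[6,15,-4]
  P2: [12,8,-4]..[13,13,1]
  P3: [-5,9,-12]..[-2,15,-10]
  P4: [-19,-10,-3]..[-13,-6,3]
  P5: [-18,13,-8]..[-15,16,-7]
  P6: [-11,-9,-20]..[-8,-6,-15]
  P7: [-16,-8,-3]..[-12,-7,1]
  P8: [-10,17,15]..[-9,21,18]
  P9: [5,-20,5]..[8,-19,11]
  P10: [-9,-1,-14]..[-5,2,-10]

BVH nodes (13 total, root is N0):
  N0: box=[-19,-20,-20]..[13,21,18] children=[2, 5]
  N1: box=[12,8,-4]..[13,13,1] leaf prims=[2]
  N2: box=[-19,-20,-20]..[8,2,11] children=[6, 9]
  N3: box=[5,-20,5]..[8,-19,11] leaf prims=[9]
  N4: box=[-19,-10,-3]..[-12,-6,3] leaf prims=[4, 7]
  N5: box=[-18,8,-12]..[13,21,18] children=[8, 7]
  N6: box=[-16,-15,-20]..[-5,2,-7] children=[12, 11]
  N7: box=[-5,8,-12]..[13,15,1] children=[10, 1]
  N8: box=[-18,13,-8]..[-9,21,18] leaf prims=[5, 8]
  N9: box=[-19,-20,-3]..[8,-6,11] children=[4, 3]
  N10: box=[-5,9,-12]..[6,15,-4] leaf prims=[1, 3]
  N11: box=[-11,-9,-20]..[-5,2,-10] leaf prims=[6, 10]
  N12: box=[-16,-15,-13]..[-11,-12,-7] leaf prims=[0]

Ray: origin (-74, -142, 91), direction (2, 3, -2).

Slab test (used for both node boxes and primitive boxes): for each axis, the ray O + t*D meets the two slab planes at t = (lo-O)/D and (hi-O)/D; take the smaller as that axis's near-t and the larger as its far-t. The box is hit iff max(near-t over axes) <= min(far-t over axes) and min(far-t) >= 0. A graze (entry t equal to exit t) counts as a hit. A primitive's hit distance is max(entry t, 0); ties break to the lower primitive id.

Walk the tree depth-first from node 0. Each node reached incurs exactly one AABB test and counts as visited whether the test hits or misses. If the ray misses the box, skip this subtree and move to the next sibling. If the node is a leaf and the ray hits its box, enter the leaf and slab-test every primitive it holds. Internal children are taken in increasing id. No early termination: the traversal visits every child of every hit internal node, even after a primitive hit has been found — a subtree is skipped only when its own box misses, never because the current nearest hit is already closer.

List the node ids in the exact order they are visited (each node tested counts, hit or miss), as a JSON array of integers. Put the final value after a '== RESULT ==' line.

Traverse from the root:
N0 x:[55/2,87/2] y:[122/3,163/3] z:[73/2,111/2] -> hit [122/3,87/2], descend [2, 5]
  N2 x:[55/2,41] y:[122/3,48] z:[40,111/2] -> hit [122/3,41], descend [6, 9]
    N6 x:[29,69/2] y:[127/3,48] z:[49,111/2] -> miss, prune
    N9 x:[55/2,41] y:[122/3,136/3] z:[40,47] -> hit [122/3,41], descend [3, 4]
      N3 x:[79/2,41] y:[122/3,41] z:[40,43] -> hit [122/3,41] leaf, test {P9@t=122/3}
      N4 x:[55/2,31] y:[44,136/3] z:[44,47] -> miss, prune
  N5 x:[28,87/2] y:[50,163/3] z:[73/2,103/2] -> miss, prune

Summary -> nodes [0, 2, 6, 9, 3, 4, 5]; box-tests=7; leaf-entries=1; first=P9

== RESULT ==
[0, 2, 6, 9, 3, 4, 5]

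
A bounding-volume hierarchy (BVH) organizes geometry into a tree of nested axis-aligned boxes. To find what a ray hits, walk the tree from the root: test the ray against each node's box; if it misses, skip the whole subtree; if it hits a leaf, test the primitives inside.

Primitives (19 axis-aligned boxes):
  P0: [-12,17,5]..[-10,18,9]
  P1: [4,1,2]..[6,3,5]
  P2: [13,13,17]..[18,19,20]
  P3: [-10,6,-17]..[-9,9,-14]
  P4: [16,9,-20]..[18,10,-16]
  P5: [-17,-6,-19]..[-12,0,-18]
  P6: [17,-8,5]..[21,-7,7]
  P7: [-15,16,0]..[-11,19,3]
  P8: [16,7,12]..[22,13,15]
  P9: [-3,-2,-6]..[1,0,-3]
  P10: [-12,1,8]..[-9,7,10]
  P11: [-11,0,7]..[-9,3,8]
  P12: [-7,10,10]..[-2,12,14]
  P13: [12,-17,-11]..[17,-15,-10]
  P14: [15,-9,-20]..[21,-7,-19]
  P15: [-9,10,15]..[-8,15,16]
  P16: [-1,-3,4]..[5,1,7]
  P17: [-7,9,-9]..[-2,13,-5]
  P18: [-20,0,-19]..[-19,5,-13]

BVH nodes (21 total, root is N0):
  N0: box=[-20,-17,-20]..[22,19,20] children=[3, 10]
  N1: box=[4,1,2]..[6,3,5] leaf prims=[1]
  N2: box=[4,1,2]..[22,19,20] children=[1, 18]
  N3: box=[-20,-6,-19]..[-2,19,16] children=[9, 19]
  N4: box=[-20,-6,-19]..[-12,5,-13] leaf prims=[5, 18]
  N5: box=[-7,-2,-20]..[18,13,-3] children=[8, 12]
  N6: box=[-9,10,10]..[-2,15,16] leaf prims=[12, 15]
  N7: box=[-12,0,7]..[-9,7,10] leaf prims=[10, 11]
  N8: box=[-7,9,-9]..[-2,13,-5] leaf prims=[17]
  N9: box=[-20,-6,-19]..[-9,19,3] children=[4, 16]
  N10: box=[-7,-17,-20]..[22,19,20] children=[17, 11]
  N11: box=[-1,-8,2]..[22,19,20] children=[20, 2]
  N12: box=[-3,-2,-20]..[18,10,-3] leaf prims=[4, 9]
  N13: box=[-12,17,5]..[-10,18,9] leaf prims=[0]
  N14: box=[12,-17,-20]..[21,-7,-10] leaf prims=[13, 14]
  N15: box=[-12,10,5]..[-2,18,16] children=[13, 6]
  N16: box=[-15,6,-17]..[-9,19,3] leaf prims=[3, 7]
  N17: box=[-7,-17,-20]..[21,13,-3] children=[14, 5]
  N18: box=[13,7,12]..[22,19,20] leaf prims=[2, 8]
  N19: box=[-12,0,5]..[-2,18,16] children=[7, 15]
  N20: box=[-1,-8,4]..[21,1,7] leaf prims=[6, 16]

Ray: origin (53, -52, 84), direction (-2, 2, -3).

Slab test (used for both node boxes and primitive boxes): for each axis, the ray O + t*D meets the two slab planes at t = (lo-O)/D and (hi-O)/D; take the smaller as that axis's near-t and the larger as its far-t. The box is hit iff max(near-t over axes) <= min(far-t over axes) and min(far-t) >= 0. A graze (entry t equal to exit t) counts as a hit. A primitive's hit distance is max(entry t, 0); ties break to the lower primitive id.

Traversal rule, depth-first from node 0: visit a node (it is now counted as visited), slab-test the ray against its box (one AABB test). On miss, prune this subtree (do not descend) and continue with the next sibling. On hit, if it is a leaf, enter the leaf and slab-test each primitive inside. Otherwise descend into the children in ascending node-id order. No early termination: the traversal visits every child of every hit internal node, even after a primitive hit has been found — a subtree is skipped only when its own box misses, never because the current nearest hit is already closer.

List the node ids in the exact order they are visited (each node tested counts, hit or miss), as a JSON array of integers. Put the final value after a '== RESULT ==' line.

Walk:
N0 x:[31/2,73/2] y:[35/2,71/2] z:[64/3,104/3] -> hit [64/3,104/3], descend [3, 10]
  N3 x:[55/2,73/2] y:[23,71/2] z:[68/3,103/3] -> hit [55/2,103/3], descend [9, 19]
    N9 x:[31,73/2] y:[23,71/2] z:[27,103/3] -> hit [31,103/3], descend [4, 16]
      N4 x:[65/2,73/2] y:[23,57/2] z:[97/3,103/3] -> miss, prune
      N16 x:[31,34] y:[29,71/2] z:[27,101/3] -> hit [31,101/3] leaf, test {P3(miss), P7(miss)}
    N19 x:[55/2,65/2] y:[26,35] z:[68/3,79/3] -> miss, prune
  N10 x:[31/2,30] y:[35/2,71/2] z:[64/3,104/3] -> hit [64/3,30], descend [11, 17]
    N11 x:[31/2,27] y:[22,71/2] z:[64/3,82/3] -> hit [22,27], descend [2, 20]
      N2 x:[31/2,49/2] y:[53/2,71/2] z:[64/3,82/3] -> miss, prune
      N20 x:[16,27] y:[22,53/2] z:[77/3,80/3] -> hit [77/3,53/2] leaf, test {P6(miss), P16@t=77/3}
    N17 x:[16,30] y:[35/2,65/2] z:[29,104/3] -> hit [29,30], descend [5, 14]
      N5 x:[35/2,30] y:[25,65/2] z:[29,104/3] -> hit [29,30], descend [8, 12]
        N8 x:[55/2,30] y:[61/2,65/2] z:[89/3,31] -> miss, prune
        N12 x:[35/2,28] y:[25,31] z:[29,104/3] -> miss, prune
      N14 x:[16,41/2] y:[35/2,45/2] z:[94/3,104/3] -> miss, prune

Summary -> nodes [0, 3, 9, 4, 16, 19, 10, 11, 2, 20, 17, 5, 8, 12, 14]; box-tests=15; leaf-entries=2; first=P16

== RESULT ==
[0, 3, 9, 4, 16, 19, 10, 11, 2, 20, 17, 5, 8, 12, 14]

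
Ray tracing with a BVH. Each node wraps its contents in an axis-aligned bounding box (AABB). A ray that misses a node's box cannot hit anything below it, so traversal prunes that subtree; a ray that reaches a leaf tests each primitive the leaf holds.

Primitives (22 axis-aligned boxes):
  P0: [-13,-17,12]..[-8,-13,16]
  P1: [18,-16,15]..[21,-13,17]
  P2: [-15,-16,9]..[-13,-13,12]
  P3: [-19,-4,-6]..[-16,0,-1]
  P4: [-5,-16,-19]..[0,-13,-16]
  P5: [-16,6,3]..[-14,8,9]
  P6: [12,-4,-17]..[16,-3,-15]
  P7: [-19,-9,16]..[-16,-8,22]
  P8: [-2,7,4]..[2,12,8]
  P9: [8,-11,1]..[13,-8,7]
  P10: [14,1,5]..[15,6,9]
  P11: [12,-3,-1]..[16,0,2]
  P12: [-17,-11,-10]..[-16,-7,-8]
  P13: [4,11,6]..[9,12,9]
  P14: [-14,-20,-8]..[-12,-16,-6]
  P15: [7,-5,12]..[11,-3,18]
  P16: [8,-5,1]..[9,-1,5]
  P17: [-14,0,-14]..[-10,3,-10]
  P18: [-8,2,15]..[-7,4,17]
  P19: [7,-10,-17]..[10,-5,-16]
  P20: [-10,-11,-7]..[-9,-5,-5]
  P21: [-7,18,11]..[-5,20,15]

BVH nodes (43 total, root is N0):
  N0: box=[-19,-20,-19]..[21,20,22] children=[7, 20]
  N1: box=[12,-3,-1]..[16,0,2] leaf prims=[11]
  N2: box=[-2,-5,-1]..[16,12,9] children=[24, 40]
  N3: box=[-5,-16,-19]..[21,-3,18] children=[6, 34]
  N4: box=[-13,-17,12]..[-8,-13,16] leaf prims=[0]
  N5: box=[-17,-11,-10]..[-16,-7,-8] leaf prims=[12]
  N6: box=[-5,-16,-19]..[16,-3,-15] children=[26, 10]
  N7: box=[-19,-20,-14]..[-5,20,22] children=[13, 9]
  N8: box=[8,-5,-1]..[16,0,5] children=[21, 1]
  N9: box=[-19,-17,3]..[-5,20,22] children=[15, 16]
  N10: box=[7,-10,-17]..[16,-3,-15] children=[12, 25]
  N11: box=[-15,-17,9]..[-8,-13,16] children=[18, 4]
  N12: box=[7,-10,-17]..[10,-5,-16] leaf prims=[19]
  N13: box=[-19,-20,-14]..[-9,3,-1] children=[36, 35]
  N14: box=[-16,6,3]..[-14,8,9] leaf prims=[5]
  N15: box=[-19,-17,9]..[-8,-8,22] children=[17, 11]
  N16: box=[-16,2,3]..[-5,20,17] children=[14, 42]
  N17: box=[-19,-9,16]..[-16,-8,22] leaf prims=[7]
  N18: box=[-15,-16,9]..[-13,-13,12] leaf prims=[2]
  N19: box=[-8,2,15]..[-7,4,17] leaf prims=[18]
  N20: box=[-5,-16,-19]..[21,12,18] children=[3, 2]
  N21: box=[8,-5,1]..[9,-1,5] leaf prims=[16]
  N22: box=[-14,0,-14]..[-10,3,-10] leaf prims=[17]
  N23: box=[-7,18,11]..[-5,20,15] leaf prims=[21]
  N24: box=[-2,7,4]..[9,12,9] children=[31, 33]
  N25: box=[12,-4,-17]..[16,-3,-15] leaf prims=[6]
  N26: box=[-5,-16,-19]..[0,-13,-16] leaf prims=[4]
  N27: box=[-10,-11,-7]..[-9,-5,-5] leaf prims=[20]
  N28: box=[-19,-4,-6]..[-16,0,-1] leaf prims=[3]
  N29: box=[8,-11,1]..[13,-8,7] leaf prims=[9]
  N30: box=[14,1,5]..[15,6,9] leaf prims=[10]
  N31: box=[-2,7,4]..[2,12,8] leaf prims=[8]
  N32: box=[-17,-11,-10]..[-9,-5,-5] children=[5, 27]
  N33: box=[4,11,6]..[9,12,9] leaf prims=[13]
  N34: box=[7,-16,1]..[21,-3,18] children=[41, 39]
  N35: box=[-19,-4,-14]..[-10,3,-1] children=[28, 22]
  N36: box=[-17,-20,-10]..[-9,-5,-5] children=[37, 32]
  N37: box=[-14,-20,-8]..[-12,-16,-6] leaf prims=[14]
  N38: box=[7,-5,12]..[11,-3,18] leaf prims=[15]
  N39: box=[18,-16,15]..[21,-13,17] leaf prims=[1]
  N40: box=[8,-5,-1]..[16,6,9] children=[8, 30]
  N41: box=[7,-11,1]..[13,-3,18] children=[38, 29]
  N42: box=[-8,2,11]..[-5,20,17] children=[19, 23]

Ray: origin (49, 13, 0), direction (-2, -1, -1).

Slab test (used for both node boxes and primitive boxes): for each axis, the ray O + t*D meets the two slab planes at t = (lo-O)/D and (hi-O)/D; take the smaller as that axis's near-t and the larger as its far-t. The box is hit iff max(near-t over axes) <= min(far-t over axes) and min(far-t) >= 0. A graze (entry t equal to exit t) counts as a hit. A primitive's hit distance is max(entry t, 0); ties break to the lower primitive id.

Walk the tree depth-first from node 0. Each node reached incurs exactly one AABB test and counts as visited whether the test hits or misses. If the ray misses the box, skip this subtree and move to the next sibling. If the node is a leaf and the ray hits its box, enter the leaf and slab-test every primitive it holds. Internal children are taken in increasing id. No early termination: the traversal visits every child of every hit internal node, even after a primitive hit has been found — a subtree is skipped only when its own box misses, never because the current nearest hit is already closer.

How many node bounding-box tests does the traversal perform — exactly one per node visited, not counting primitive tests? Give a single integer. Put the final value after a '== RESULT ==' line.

Trace the traversal:
N0 x:[14,34] y:[-7,33] z:[-22,19] -> hit [14,19], descend [7, 20]
  N7 x:[27,34] y:[-7,33] z:[-22,14] -> miss, prune
  N20 x:[14,27] y:[1,29] z:[-18,19] -> hit [14,19], descend [2, 3]
    N2 x:[33/2,51/2] y:[1,18] z:[-9,1] -> miss, prune
    N3 x:[14,27] y:[16,29] z:[-18,19] -> hit [16,19], descend [6, 34]
      N6 x:[33/2,27] y:[16,29] z:[15,19] -> hit [33/2,19], descend [10, 26]
        N10 x:[33/2,21] y:[16,23] z:[15,17] -> hit [33/2,17], descend [12, 25]
          N12 x:[39/2,21] y:[18,23] z:[16,17] -> miss, prune
          N25 x:[33/2,37/2] y:[16,17] z:[15,17] -> hit [33/2,17] leaf, test {P6@t=33/2}
        N26 x:[49/2,27] y:[26,29] z:[16,19] -> miss, prune
      N34 x:[14,21] y:[16,29] z:[-18,-1] -> miss, prune

Summary -> nodes [0, 7, 20, 2, 3, 6, 10, 12, 25, 26, 34]; box-tests=11; leaf-entries=1; first=P6

== RESULT ==
11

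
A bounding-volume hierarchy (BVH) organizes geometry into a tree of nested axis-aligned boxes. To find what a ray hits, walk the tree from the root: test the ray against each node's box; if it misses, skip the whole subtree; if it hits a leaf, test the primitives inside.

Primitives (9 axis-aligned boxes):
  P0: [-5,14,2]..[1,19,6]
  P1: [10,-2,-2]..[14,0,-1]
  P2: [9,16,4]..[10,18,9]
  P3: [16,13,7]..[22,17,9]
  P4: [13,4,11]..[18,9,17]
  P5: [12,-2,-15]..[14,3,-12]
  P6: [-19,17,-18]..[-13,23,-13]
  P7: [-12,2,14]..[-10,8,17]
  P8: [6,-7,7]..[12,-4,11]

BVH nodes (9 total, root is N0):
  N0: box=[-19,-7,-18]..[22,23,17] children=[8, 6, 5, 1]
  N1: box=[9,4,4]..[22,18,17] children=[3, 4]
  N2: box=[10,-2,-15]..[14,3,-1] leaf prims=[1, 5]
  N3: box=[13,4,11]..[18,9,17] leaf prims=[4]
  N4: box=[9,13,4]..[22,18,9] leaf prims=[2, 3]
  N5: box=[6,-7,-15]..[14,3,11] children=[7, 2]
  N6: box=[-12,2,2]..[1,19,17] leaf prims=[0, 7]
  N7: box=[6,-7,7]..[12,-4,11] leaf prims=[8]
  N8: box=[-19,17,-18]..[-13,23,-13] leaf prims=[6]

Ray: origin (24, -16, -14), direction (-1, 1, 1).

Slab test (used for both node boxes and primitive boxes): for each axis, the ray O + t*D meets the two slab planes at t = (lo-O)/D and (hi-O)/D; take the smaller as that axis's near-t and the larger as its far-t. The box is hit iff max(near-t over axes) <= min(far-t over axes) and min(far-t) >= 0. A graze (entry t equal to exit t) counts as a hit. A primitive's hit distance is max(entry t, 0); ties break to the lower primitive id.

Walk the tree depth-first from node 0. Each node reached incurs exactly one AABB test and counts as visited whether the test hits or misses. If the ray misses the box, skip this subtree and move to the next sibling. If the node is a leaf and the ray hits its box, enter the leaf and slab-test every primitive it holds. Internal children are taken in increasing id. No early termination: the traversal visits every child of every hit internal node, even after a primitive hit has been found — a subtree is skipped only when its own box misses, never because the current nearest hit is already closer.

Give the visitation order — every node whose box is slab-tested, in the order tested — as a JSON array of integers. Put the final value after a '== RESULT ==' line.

Walk:
N0 x:[2,43] y:[9,39] z:[-4,31] -> hit [9,31], descend [1, 5, 6, 8]
  N1 x:[2,15] y:[20,34] z:[18,31] -> miss, prune
  N5 x:[10,18] y:[9,19] z:[-1,25] -> hit [10,18], descend [2, 7]
    N2 x:[10,14] y:[14,19] z:[-1,13] -> miss, prune
    N7 x:[12,18] y:[9,12] z:[21,25] -> miss, prune
  N6 x:[23,36] y:[18,35] z:[16,31] -> hit [23,31] leaf, test {P0(miss), P7(miss)}
  N8 x:[37,43] y:[33,39] z:[-4,1] -> miss, prune

order=[0, 1, 5, 2, 7, 6, 8]  |boxes|=7  |leaves|=1  hit=miss

== RESULT ==
[0, 1, 5, 2, 7, 6, 8]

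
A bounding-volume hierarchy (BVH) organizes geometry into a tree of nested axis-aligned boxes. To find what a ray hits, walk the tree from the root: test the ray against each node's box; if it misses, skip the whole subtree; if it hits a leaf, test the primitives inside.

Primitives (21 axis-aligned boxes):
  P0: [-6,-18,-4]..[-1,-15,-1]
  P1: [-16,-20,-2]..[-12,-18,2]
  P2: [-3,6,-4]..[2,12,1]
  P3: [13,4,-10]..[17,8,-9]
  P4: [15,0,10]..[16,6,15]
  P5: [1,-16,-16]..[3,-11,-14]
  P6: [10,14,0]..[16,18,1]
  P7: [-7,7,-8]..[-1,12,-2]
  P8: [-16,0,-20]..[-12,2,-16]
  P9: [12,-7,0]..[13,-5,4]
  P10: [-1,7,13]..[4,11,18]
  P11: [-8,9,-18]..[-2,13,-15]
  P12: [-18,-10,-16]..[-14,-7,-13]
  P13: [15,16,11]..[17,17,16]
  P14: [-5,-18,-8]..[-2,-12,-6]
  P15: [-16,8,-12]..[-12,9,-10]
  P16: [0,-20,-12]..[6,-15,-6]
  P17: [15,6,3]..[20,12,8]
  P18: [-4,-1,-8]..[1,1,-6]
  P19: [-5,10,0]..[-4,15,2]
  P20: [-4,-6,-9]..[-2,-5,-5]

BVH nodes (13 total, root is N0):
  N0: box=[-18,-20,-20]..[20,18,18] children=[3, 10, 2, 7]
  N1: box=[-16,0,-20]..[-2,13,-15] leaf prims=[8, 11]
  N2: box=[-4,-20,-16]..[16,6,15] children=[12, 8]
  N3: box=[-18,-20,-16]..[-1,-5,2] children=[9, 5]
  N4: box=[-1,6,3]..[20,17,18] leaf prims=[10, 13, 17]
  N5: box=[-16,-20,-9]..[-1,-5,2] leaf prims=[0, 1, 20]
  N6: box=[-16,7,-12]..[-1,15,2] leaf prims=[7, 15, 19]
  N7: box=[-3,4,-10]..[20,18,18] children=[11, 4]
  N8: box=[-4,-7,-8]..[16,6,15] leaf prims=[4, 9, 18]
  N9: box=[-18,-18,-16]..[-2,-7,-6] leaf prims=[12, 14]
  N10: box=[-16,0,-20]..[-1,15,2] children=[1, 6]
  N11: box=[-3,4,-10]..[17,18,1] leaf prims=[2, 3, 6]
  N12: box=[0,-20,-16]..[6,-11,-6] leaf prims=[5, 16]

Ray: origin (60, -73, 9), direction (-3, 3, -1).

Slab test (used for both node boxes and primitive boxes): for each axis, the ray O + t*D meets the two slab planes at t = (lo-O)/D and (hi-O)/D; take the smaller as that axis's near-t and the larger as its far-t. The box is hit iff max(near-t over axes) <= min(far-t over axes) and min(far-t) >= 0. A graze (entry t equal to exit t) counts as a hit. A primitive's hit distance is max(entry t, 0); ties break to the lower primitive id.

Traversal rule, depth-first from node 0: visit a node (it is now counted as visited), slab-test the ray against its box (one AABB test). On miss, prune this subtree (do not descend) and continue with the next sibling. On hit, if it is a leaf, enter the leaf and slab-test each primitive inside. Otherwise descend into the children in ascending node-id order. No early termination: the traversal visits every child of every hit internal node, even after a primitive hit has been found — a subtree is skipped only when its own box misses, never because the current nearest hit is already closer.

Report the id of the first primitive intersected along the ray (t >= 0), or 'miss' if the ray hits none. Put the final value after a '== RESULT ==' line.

Walk:
N0 x:[40/3,26] y:[53/3,91/3] z:[-9,29] -> hit [53/3,26], descend [2, 3, 7, 10]
  N2 x:[44/3,64/3] y:[53/3,79/3] z:[-6,25] -> hit [53/3,64/3], descend [8, 12]
    N8 x:[44/3,64/3] y:[22,79/3] z:[-6,17] -> miss, prune
    N12 x:[18,20] y:[53/3,62/3] z:[15,25] -> hit [18,20] leaf, test {P5(miss), P16@t=18}
  N3 x:[61/3,26] y:[53/3,68/3] z:[7,25] -> hit [61/3,68/3], descend [5, 9]
    N5 x:[61/3,76/3] y:[53/3,68/3] z:[7,18] -> miss, prune
    N9 x:[62/3,26] y:[55/3,22] z:[15,25] -> hit [62/3,22] leaf, test {P12(miss), P14(miss)}
  N7 x:[40/3,21] y:[77/3,91/3] z:[-9,19] -> miss, prune
  N10 x:[61/3,76/3] y:[73/3,88/3] z:[7,29] -> hit [73/3,76/3], descend [1, 6]
    N1 x:[62/3,76/3] y:[73/3,86/3] z:[24,29] -> hit [73/3,76/3] leaf, test {P8@t=25, P11(miss)}
    N6 x:[61/3,76/3] y:[80/3,88/3] z:[7,21] -> miss, prune

order=[0, 2, 8, 12, 3, 5, 9, 7, 10, 1, 6]  |boxes|=11  |leaves|=3  hit=P16

== RESULT ==
16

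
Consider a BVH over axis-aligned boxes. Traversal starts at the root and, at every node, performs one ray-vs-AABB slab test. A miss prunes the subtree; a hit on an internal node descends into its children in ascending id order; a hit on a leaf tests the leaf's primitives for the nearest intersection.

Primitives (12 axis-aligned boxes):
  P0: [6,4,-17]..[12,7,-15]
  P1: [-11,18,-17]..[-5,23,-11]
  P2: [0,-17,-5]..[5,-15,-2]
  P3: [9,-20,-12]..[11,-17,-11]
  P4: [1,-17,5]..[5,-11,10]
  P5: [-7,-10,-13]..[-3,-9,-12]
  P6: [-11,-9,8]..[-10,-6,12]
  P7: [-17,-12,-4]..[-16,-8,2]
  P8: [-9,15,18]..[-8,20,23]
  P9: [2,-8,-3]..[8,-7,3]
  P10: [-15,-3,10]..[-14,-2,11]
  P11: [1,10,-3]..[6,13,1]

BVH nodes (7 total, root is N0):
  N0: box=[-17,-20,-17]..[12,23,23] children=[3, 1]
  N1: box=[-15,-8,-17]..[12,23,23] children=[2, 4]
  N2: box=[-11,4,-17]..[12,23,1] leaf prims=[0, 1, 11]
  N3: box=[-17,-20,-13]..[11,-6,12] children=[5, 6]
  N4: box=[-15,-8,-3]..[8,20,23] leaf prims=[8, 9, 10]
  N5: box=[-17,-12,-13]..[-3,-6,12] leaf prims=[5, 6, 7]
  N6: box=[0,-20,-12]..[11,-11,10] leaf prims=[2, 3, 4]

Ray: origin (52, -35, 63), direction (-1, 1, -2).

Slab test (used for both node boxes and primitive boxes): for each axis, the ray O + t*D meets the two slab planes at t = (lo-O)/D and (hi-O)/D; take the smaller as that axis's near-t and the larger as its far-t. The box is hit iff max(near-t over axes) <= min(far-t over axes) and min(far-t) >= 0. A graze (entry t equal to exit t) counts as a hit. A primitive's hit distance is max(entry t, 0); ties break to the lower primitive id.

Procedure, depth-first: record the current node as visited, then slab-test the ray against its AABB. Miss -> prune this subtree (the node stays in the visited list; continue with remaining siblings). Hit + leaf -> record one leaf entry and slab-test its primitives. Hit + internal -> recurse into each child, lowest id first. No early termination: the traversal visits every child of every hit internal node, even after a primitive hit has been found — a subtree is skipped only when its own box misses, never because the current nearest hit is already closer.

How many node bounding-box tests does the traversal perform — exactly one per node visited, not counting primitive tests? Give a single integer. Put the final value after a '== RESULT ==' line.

Walk:
N0 x:[40,69] y:[15,58] z:[20,40] -> hit [40,40], descend [1, 3]
  N1 x:[40,67] y:[27,58] z:[20,40] -> hit [40,40], descend [2, 4]
    N2 x:[40,63] y:[39,58] z:[31,40] -> hit [40,40] leaf, test {P0@t=40, P1(miss), P11(miss)}
    N4 x:[44,67] y:[27,55] z:[20,33] -> miss, prune
  N3 x:[41,69] y:[15,29] z:[51/2,38] -> miss, prune

5 AABB tests over nodes [0, 1, 2, 4, 3]; 1 leaf entered; closest P0.

== RESULT ==
5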